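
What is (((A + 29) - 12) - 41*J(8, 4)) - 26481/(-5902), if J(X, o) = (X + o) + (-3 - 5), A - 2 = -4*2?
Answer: -67425/454 ≈ -148.51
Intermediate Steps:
A = -6 (A = 2 - 4*2 = 2 - 8 = -6)
J(X, o) = -8 + X + o (J(X, o) = (X + o) - 8 = -8 + X + o)
(((A + 29) - 12) - 41*J(8, 4)) - 26481/(-5902) = (((-6 + 29) - 12) - 41*(-8 + 8 + 4)) - 26481/(-5902) = ((23 - 12) - 41*4) - 26481*(-1/5902) = (11 - 164) + 2037/454 = -153 + 2037/454 = -67425/454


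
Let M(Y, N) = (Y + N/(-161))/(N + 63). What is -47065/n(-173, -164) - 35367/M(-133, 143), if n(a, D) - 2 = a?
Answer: 100797220901/1843038 ≈ 54691.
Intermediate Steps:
n(a, D) = 2 + a
M(Y, N) = (Y - N/161)/(63 + N) (M(Y, N) = (Y + N*(-1/161))/(63 + N) = (Y - N/161)/(63 + N))
-47065/n(-173, -164) - 35367/M(-133, 143) = -47065/(2 - 173) - 35367*(63 + 143)/(-133 - 1/161*143) = -47065/(-171) - 35367*206/(-133 - 143/161) = -47065*(-1/171) - 35367/((1/206)*(-21556/161)) = 47065/171 - 35367/(-10778/16583) = 47065/171 - 35367*(-16583/10778) = 47065/171 + 586490961/10778 = 100797220901/1843038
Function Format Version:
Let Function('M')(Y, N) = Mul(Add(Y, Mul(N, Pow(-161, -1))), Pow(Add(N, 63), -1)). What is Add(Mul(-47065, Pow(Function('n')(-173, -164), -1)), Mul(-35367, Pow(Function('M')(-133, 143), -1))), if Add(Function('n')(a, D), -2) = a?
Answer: Rational(100797220901, 1843038) ≈ 54691.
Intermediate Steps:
Function('n')(a, D) = Add(2, a)
Function('M')(Y, N) = Mul(Pow(Add(63, N), -1), Add(Y, Mul(Rational(-1, 161), N))) (Function('M')(Y, N) = Mul(Add(Y, Mul(N, Rational(-1, 161))), Pow(Add(63, N), -1)) = Mul(Add(Y, Mul(Rational(-1, 161), N)), Pow(Add(63, N), -1)) = Mul(Pow(Add(63, N), -1), Add(Y, Mul(Rational(-1, 161), N))))
Add(Mul(-47065, Pow(Function('n')(-173, -164), -1)), Mul(-35367, Pow(Function('M')(-133, 143), -1))) = Add(Mul(-47065, Pow(Add(2, -173), -1)), Mul(-35367, Pow(Mul(Pow(Add(63, 143), -1), Add(-133, Mul(Rational(-1, 161), 143))), -1))) = Add(Mul(-47065, Pow(-171, -1)), Mul(-35367, Pow(Mul(Pow(206, -1), Add(-133, Rational(-143, 161))), -1))) = Add(Mul(-47065, Rational(-1, 171)), Mul(-35367, Pow(Mul(Rational(1, 206), Rational(-21556, 161)), -1))) = Add(Rational(47065, 171), Mul(-35367, Pow(Rational(-10778, 16583), -1))) = Add(Rational(47065, 171), Mul(-35367, Rational(-16583, 10778))) = Add(Rational(47065, 171), Rational(586490961, 10778)) = Rational(100797220901, 1843038)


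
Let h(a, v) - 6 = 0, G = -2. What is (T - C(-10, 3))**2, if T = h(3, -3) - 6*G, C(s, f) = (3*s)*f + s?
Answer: 13924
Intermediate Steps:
h(a, v) = 6 (h(a, v) = 6 + 0 = 6)
C(s, f) = s + 3*f*s (C(s, f) = 3*f*s + s = s + 3*f*s)
T = 18 (T = 6 - 6*(-2) = 6 + 12 = 18)
(T - C(-10, 3))**2 = (18 - (-10)*(1 + 3*3))**2 = (18 - (-10)*(1 + 9))**2 = (18 - (-10)*10)**2 = (18 - 1*(-100))**2 = (18 + 100)**2 = 118**2 = 13924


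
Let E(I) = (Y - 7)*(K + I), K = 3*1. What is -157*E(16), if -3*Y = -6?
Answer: 14915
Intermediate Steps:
K = 3
Y = 2 (Y = -⅓*(-6) = 2)
E(I) = -15 - 5*I (E(I) = (2 - 7)*(3 + I) = -5*(3 + I) = -15 - 5*I)
-157*E(16) = -157*(-15 - 5*16) = -157*(-15 - 80) = -157*(-95) = 14915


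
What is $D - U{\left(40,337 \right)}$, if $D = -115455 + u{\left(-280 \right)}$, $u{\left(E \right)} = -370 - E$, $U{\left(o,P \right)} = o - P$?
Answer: $-115248$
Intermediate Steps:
$D = -115545$ ($D = -115455 - 90 = -115545$)
$D - U{\left(40,337 \right)} = -115545 - \left(40 - 337\right) = -115545 - -297 = -115545 + 297 = -115248$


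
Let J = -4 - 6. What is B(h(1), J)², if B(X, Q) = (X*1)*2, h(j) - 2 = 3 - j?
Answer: 64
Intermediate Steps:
h(j) = 5 - j (h(j) = 2 + (3 - j) = 5 - j)
J = -10
B(X, Q) = 2*X (B(X, Q) = X*2 = 2*X)
B(h(1), J)² = (2*(5 - 1*1))² = (2*(5 - 1))² = (2*4)² = 8² = 64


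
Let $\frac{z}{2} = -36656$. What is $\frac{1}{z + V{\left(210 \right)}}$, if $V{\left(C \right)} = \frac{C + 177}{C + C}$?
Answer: $- \frac{140}{10263551} \approx -1.364 \cdot 10^{-5}$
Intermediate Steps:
$z = -73312$ ($z = 2 \left(-36656\right) = -73312$)
$V{\left(C \right)} = \frac{177 + C}{2 C}$
$\frac{1}{z + V{\left(210 \right)}} = \frac{1}{-73312 + \frac{177 + 210}{2 \cdot 210}} = \frac{1}{-73312 + \frac{1}{2} \cdot \frac{1}{210} \cdot 387} = \frac{1}{-73312 + \frac{129}{140}} = \frac{1}{- \frac{10263551}{140}} = - \frac{140}{10263551}$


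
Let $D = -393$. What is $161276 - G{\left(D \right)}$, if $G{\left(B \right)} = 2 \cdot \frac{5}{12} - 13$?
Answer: $\frac{967729}{6} \approx 1.6129 \cdot 10^{5}$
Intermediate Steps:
$G{\left(B \right)} = - \frac{73}{6}$ ($G{\left(B \right)} = 2 \cdot 5 \cdot \frac{1}{12} - 13 = 2 \cdot \frac{5}{12} - 13 = \frac{5}{6} - 13 = - \frac{73}{6}$)
$161276 - G{\left(D \right)} = 161276 - - \frac{73}{6} = 161276 + \frac{73}{6} = \frac{967729}{6}$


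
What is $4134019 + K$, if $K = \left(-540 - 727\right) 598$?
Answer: $3376353$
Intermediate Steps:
$K = -757666$ ($K = \left(-1267\right) 598 = -757666$)
$4134019 + K = 4134019 - 757666 = 3376353$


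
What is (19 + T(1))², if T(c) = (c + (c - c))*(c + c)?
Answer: 441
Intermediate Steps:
T(c) = 2*c² (T(c) = (c + 0)*(2*c) = c*(2*c) = 2*c²)
(19 + T(1))² = (19 + 2*1²)² = (19 + 2*1)² = (19 + 2)² = 21² = 441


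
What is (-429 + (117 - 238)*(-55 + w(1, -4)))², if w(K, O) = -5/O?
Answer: 590441401/16 ≈ 3.6903e+7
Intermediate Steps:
(-429 + (117 - 238)*(-55 + w(1, -4)))² = (-429 + (117 - 238)*(-55 - 5/(-4)))² = (-429 - 121*(-55 - 5*(-¼)))² = (-429 - 121*(-55 + 5/4))² = (-429 - 121*(-215/4))² = (-429 + 26015/4)² = (24299/4)² = 590441401/16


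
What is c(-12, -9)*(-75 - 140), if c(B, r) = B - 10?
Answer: 4730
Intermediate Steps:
c(B, r) = -10 + B
c(-12, -9)*(-75 - 140) = (-10 - 12)*(-75 - 140) = -22*(-215) = 4730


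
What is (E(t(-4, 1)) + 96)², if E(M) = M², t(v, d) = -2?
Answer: 10000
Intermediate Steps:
(E(t(-4, 1)) + 96)² = ((-2)² + 96)² = (4 + 96)² = 100² = 10000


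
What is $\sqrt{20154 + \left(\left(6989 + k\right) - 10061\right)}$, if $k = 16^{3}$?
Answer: $\sqrt{21178} \approx 145.53$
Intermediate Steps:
$k = 4096$
$\sqrt{20154 + \left(\left(6989 + k\right) - 10061\right)} = \sqrt{20154 + \left(\left(6989 + 4096\right) - 10061\right)} = \sqrt{20154 + \left(11085 - 10061\right)} = \sqrt{20154 + 1024} = \sqrt{21178}$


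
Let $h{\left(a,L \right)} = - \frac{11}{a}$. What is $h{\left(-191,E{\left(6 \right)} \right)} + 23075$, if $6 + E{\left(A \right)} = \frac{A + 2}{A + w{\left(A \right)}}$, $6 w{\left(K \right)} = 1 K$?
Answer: $\frac{4407336}{191} \approx 23075.0$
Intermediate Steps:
$w{\left(K \right)} = \frac{K}{6}$ ($w{\left(K \right)} = \frac{1 K}{6} = \frac{K}{6}$)
$E{\left(A \right)} = -6 + \frac{6 \left(2 + A\right)}{7 A}$ ($E{\left(A \right)} = -6 + \frac{A + 2}{A + \frac{A}{6}} = -6 + \frac{2 + A}{\frac{7}{6} A} = -6 + \left(2 + A\right) \frac{6}{7 A} = -6 + \frac{6 \left(2 + A\right)}{7 A}$)
$h{\left(-191,E{\left(6 \right)} \right)} + 23075 = - \frac{11}{-191} + 23075 = \left(-11\right) \left(- \frac{1}{191}\right) + 23075 = \frac{11}{191} + 23075 = \frac{4407336}{191}$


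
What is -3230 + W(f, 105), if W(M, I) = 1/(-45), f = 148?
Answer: -145351/45 ≈ -3230.0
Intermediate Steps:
W(M, I) = -1/45
-3230 + W(f, 105) = -3230 - 1/45 = -145351/45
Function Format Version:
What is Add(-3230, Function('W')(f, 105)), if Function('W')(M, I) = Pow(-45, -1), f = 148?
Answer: Rational(-145351, 45) ≈ -3230.0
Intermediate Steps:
Function('W')(M, I) = Rational(-1, 45)
Add(-3230, Function('W')(f, 105)) = Add(-3230, Rational(-1, 45)) = Rational(-145351, 45)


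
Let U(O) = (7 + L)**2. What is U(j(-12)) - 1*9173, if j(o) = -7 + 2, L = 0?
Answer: -9124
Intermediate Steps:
j(o) = -5
U(O) = 49 (U(O) = (7 + 0)**2 = 7**2 = 49)
U(j(-12)) - 1*9173 = 49 - 1*9173 = 49 - 9173 = -9124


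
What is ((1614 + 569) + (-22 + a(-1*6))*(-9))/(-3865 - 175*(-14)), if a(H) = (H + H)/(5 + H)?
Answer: -2273/1415 ≈ -1.6064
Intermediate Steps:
a(H) = 2*H/(5 + H) (a(H) = (2*H)/(5 + H) = 2*H/(5 + H))
((1614 + 569) + (-22 + a(-1*6))*(-9))/(-3865 - 175*(-14)) = ((1614 + 569) + (-22 + 2*(-1*6)/(5 - 1*6))*(-9))/(-3865 - 175*(-14)) = (2183 + (-22 + 2*(-6)/(5 - 6))*(-9))/(-3865 + 2450) = (2183 + (-22 + 2*(-6)/(-1))*(-9))/(-1415) = (2183 + (-22 + 2*(-6)*(-1))*(-9))*(-1/1415) = (2183 + (-22 + 12)*(-9))*(-1/1415) = (2183 - 10*(-9))*(-1/1415) = (2183 + 90)*(-1/1415) = 2273*(-1/1415) = -2273/1415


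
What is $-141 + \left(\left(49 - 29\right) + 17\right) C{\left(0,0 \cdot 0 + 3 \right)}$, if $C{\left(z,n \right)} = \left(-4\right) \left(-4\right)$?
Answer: $451$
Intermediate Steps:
$C{\left(z,n \right)} = 16$
$-141 + \left(\left(49 - 29\right) + 17\right) C{\left(0,0 \cdot 0 + 3 \right)} = -141 + \left(\left(49 - 29\right) + 17\right) 16 = -141 + \left(20 + 17\right) 16 = -141 + 37 \cdot 16 = -141 + 592 = 451$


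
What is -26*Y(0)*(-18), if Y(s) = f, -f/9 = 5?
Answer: -21060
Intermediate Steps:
f = -45 (f = -9*5 = -45)
Y(s) = -45
-26*Y(0)*(-18) = -26*(-45)*(-18) = -(-1170)*(-18) = -1*21060 = -21060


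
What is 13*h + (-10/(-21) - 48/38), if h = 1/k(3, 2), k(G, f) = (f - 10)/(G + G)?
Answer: -16817/1596 ≈ -10.537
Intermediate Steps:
k(G, f) = (-10 + f)/(2*G) (k(G, f) = (-10 + f)/((2*G)) = (-10 + f)*(1/(2*G)) = (-10 + f)/(2*G))
h = -¾ (h = 1/((½)*(-10 + 2)/3) = 1/((½)*(⅓)*(-8)) = 1/(-4/3) = -¾ ≈ -0.75000)
13*h + (-10/(-21) - 48/38) = 13*(-¾) + (-10/(-21) - 48/38) = -39/4 + (-10*(-1/21) - 48*1/38) = -39/4 + (10/21 - 24/19) = -39/4 - 314/399 = -16817/1596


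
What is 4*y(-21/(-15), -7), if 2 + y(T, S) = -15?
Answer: -68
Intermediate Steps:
y(T, S) = -17 (y(T, S) = -2 - 15 = -17)
4*y(-21/(-15), -7) = 4*(-17) = -68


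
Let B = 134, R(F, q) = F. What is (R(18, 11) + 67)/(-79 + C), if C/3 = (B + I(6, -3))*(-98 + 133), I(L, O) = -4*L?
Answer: 85/11471 ≈ 0.0074100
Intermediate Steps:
C = 11550 (C = 3*((134 - 4*6)*(-98 + 133)) = 3*((134 - 24)*35) = 3*(110*35) = 3*3850 = 11550)
(R(18, 11) + 67)/(-79 + C) = (18 + 67)/(-79 + 11550) = 85/11471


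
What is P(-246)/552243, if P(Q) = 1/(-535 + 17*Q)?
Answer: -1/2604930231 ≈ -3.8389e-10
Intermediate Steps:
P(-246)/552243 = 1/((-535 + 17*(-246))*552243) = (1/552243)/(-535 - 4182) = (1/552243)/(-4717) = -1/4717*1/552243 = -1/2604930231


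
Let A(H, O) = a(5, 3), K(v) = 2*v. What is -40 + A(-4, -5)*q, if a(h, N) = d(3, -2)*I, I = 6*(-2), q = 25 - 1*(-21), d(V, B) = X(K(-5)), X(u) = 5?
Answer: -2800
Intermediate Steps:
d(V, B) = 5
q = 46 (q = 25 + 21 = 46)
I = -12
a(h, N) = -60 (a(h, N) = 5*(-12) = -60)
A(H, O) = -60
-40 + A(-4, -5)*q = -40 - 60*46 = -40 - 2760 = -2800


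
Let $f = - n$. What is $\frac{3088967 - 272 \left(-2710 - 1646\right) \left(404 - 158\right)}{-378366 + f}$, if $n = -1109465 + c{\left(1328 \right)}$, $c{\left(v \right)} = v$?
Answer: $\frac{294557639}{729771} \approx 403.63$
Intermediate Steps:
$n = -1108137$ ($n = -1109465 + 1328 = -1108137$)
$f = 1108137$ ($f = \left(-1\right) \left(-1108137\right) = 1108137$)
$\frac{3088967 - 272 \left(-2710 - 1646\right) \left(404 - 158\right)}{-378366 + f} = \frac{3088967 - 272 \left(-2710 - 1646\right) \left(404 - 158\right)}{-378366 + 1108137} = \frac{3088967 - 272 \left(\left(-4356\right) 246\right)}{729771} = \left(3088967 - -291468672\right) \frac{1}{729771} = \left(3088967 + 291468672\right) \frac{1}{729771} = 294557639 \cdot \frac{1}{729771} = \frac{294557639}{729771}$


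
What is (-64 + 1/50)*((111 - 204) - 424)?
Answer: 1653883/50 ≈ 33078.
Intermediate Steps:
(-64 + 1/50)*((111 - 204) - 424) = (-64 + 1/50)*(-93 - 424) = -3199/50*(-517) = 1653883/50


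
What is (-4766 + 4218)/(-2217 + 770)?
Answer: 548/1447 ≈ 0.37871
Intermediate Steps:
(-4766 + 4218)/(-2217 + 770) = -548/(-1447) = -548*(-1/1447) = 548/1447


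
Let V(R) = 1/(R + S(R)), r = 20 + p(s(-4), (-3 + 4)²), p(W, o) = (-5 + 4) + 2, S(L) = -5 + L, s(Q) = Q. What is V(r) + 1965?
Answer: 72706/37 ≈ 1965.0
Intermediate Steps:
p(W, o) = 1 (p(W, o) = -1 + 2 = 1)
r = 21 (r = 20 + 1 = 21)
V(R) = 1/(-5 + 2*R) (V(R) = 1/(R + (-5 + R)) = 1/(-5 + 2*R))
V(r) + 1965 = 1/(-5 + 2*21) + 1965 = 1/(-5 + 42) + 1965 = 1/37 + 1965 = 72706/37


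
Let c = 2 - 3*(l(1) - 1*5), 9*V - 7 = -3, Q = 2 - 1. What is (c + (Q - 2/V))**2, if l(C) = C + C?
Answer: 225/4 ≈ 56.250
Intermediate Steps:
Q = 1
l(C) = 2*C
V = 4/9 (V = 7/9 + (1/9)*(-3) = 7/9 - 1/3 = 4/9 ≈ 0.44444)
c = 11 (c = 2 - 3*(2*1 - 1*5) = 2 - 3*(2 - 5) = 2 - 3*(-3) = 2 + 9 = 11)
(c + (Q - 2/V))**2 = (11 + (1 - 2/4/9))**2 = (11 + (1 - 2*9/4))**2 = (11 + (1 - 9/2))**2 = (11 - 7/2)**2 = (15/2)**2 = 225/4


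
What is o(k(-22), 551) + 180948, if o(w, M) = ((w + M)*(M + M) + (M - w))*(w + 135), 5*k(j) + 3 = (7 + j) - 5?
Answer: 1969287884/25 ≈ 7.8771e+7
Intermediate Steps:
k(j) = -⅕ + j/5 (k(j) = -⅗ + ((7 + j) - 5)/5 = -⅗ + (2 + j)/5 = -⅗ + (⅖ + j/5) = -⅕ + j/5)
o(w, M) = (135 + w)*(M - w + 2*M*(M + w)) (o(w, M) = ((M + w)*(2*M) + (M - w))*(135 + w) = (2*M*(M + w) + (M - w))*(135 + w) = (M - w + 2*M*(M + w))*(135 + w) = (135 + w)*(M - w + 2*M*(M + w)))
o(k(-22), 551) + 180948 = (-(-⅕ + (⅕)*(-22))² - 135*(-⅕ + (⅕)*(-22)) + 135*551 + 270*551² + 2*551*(-⅕ + (⅕)*(-22))² + 2*(-⅕ + (⅕)*(-22))*551² + 271*551*(-⅕ + (⅕)*(-22))) + 180948 = (-(-⅕ - 22/5)² - 135*(-⅕ - 22/5) + 74385 + 270*303601 + 2*551*(-⅕ - 22/5)² + 2*(-⅕ - 22/5)*303601 + 271*551*(-⅕ - 22/5)) + 180948 = (-(-23/5)² - 135*(-23/5) + 74385 + 81972270 + 2*551*(-23/5)² + 2*(-23/5)*303601 + 271*551*(-23/5)) + 180948 = (-1*529/25 + 621 + 74385 + 81972270 + 2*551*(529/25) - 13965646/5 - 3434383/5) + 180948 = (-529/25 + 621 + 74385 + 81972270 + 582958/25 - 13965646/5 - 3434383/5) + 180948 = 1964764184/25 + 180948 = 1969287884/25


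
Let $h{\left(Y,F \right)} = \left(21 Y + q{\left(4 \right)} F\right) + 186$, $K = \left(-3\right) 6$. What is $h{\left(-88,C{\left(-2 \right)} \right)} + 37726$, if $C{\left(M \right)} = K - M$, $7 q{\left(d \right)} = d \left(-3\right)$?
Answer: $\frac{252640}{7} \approx 36091.0$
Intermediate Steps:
$q{\left(d \right)} = - \frac{3 d}{7}$ ($q{\left(d \right)} = \frac{d \left(-3\right)}{7} = \frac{\left(-3\right) d}{7} = - \frac{3 d}{7}$)
$K = -18$
$C{\left(M \right)} = -18 - M$
$h{\left(Y,F \right)} = 186 + 21 Y - \frac{12 F}{7}$ ($h{\left(Y,F \right)} = \left(21 Y + \left(- \frac{3}{7}\right) 4 F\right) + 186 = \left(21 Y - \frac{12 F}{7}\right) + 186 = 186 + 21 Y - \frac{12 F}{7}$)
$h{\left(-88,C{\left(-2 \right)} \right)} + 37726 = \left(186 + 21 \left(-88\right) - \frac{12 \left(-18 - -2\right)}{7}\right) + 37726 = \left(186 - 1848 - \frac{12 \left(-18 + 2\right)}{7}\right) + 37726 = \left(186 - 1848 - - \frac{192}{7}\right) + 37726 = \left(186 - 1848 + \frac{192}{7}\right) + 37726 = - \frac{11442}{7} + 37726 = \frac{252640}{7}$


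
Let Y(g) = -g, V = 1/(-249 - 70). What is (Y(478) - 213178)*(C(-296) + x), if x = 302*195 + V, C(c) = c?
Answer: -3993547919160/319 ≈ -1.2519e+10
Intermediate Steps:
V = -1/319 (V = 1/(-319) = -1/319 ≈ -0.0031348)
x = 18785909/319 (x = 302*195 - 1/319 = 58890 - 1/319 = 18785909/319 ≈ 58890.)
(Y(478) - 213178)*(C(-296) + x) = (-1*478 - 213178)*(-296 + 18785909/319) = (-478 - 213178)*(18691485/319) = -213656*18691485/319 = -3993547919160/319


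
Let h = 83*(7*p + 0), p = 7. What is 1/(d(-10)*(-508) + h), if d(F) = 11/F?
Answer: 5/23129 ≈ 0.00021618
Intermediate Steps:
h = 4067 (h = 83*(7*7 + 0) = 83*(49 + 0) = 83*49 = 4067)
1/(d(-10)*(-508) + h) = 1/((11/(-10))*(-508) + 4067) = 1/((11*(-1/10))*(-508) + 4067) = 1/(-11/10*(-508) + 4067) = 1/(2794/5 + 4067) = 1/(23129/5) = 5/23129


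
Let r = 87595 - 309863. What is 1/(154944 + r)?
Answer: -1/67324 ≈ -1.4854e-5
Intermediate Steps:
r = -222268
1/(154944 + r) = 1/(154944 - 222268) = 1/(-67324) = -1/67324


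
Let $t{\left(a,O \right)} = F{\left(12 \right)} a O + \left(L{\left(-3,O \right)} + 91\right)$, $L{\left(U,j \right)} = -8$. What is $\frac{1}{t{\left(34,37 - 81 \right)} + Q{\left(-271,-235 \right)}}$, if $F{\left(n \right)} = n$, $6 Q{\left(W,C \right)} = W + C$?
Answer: $- \frac{3}{53860} \approx -5.57 \cdot 10^{-5}$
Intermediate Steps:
$Q{\left(W,C \right)} = \frac{C}{6} + \frac{W}{6}$ ($Q{\left(W,C \right)} = \frac{W + C}{6} = \frac{C + W}{6} = \frac{C}{6} + \frac{W}{6}$)
$t{\left(a,O \right)} = 83 + 12 O a$ ($t{\left(a,O \right)} = 12 a O + \left(-8 + 91\right) = 12 O a + 83 = 83 + 12 O a$)
$\frac{1}{t{\left(34,37 - 81 \right)} + Q{\left(-271,-235 \right)}} = \frac{1}{\left(83 + 12 \left(37 - 81\right) 34\right) + \left(\frac{1}{6} \left(-235\right) + \frac{1}{6} \left(-271\right)\right)} = \frac{1}{\left(83 + 12 \left(-44\right) 34\right) - \frac{253}{3}} = \frac{1}{\left(83 - 17952\right) - \frac{253}{3}} = \frac{1}{-17869 - \frac{253}{3}} = \frac{1}{- \frac{53860}{3}} = - \frac{3}{53860}$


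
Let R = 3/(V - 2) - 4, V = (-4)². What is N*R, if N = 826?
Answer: -3127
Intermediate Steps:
V = 16
R = -53/14 (R = 3/(16 - 2) - 4 = 3/14 - 4 = -53/14 ≈ -3.7857)
N*R = 826*(-53/14) = -3127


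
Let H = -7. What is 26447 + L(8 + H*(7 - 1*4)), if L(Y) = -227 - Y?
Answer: 26233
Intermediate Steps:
26447 + L(8 + H*(7 - 1*4)) = 26447 + (-227 - (8 - 7*(7 - 1*4))) = 26447 + (-227 - (8 - 7*(7 - 4))) = 26447 + (-227 - (8 - 7*3)) = 26447 + (-227 - (8 - 21)) = 26447 + (-227 - 1*(-13)) = 26447 + (-227 + 13) = 26447 - 214 = 26233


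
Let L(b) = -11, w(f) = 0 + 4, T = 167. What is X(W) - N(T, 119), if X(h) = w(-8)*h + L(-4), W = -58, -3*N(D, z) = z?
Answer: -610/3 ≈ -203.33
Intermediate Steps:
N(D, z) = -z/3
w(f) = 4
X(h) = -11 + 4*h (X(h) = 4*h - 11 = -11 + 4*h)
X(W) - N(T, 119) = (-11 + 4*(-58)) - (-1)*119/3 = (-11 - 232) - 1*(-119/3) = -243 + 119/3 = -610/3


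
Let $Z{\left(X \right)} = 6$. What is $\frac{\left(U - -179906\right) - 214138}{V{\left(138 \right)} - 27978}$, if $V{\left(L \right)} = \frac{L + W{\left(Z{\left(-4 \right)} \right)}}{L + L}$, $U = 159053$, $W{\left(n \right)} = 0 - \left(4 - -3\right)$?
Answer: $- \frac{34450596}{7721797} \approx -4.4615$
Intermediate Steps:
$W{\left(n \right)} = -7$ ($W{\left(n \right)} = 0 - \left(4 + 3\right) = 0 - 7 = -7$)
$V{\left(L \right)} = \frac{-7 + L}{2 L}$ ($V{\left(L \right)} = \frac{L - 7}{L + L} = \frac{-7 + L}{2 L}$)
$\frac{\left(U - -179906\right) - 214138}{V{\left(138 \right)} - 27978} = \frac{\left(159053 - -179906\right) - 214138}{\frac{-7 + 138}{2 \cdot 138} - 27978} = \frac{\left(159053 + 179906\right) - 214138}{\frac{1}{2} \cdot \frac{1}{138} \cdot 131 - 27978} = \frac{338959 - 214138}{\frac{131}{276} - 27978} = \frac{124821}{- \frac{7721797}{276}} = 124821 \left(- \frac{276}{7721797}\right) = - \frac{34450596}{7721797}$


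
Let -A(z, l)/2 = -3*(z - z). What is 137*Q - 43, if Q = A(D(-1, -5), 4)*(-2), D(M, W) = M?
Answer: -43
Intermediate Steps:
A(z, l) = 0 (A(z, l) = -(-6)*(z - z) = -(-6)*0 = -2*0 = 0)
Q = 0 (Q = 0*(-2) = 0)
137*Q - 43 = 137*0 - 43 = 0 - 43 = -43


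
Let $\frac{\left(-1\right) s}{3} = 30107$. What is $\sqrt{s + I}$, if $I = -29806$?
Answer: $131 i \sqrt{7} \approx 346.59 i$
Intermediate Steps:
$s = -90321$ ($s = \left(-3\right) 30107 = -90321$)
$\sqrt{s + I} = \sqrt{-90321 - 29806} = \sqrt{-120127} = 131 i \sqrt{7}$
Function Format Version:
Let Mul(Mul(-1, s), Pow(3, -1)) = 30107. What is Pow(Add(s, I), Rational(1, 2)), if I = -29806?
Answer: Mul(131, I, Pow(7, Rational(1, 2))) ≈ Mul(346.59, I)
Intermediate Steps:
s = -90321 (s = Mul(-3, 30107) = -90321)
Pow(Add(s, I), Rational(1, 2)) = Pow(Add(-90321, -29806), Rational(1, 2)) = Pow(-120127, Rational(1, 2)) = Mul(131, I, Pow(7, Rational(1, 2)))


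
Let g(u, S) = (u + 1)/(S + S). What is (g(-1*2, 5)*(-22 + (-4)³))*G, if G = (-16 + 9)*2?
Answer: -602/5 ≈ -120.40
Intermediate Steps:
G = -14 (G = -7*2 = -14)
g(u, S) = (1 + u)/(2*S) (g(u, S) = (1 + u)/((2*S)) = (1 + u)*(1/(2*S)) = (1 + u)/(2*S))
(g(-1*2, 5)*(-22 + (-4)³))*G = (((½)*(1 - 1*2)/5)*(-22 + (-4)³))*(-14) = (((½)*(⅕)*(1 - 2))*(-22 - 64))*(-14) = (((½)*(⅕)*(-1))*(-86))*(-14) = -⅒*(-86)*(-14) = (43/5)*(-14) = -602/5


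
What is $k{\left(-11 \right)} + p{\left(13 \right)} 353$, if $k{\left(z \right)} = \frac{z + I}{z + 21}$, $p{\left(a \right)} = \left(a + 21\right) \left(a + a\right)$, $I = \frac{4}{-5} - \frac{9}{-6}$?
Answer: $\frac{31205097}{100} \approx 3.1205 \cdot 10^{5}$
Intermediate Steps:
$I = \frac{7}{10}$ ($I = 4 \left(- \frac{1}{5}\right) - - \frac{3}{2} = - \frac{4}{5} + \frac{3}{2} = \frac{7}{10} \approx 0.7$)
$p{\left(a \right)} = 2 a \left(21 + a\right)$ ($p{\left(a \right)} = \left(21 + a\right) 2 a = 2 a \left(21 + a\right)$)
$k{\left(z \right)} = \frac{\frac{7}{10} + z}{21 + z}$ ($k{\left(z \right)} = \frac{z + \frac{7}{10}}{z + 21} = \frac{\frac{7}{10} + z}{21 + z}$)
$k{\left(-11 \right)} + p{\left(13 \right)} 353 = \frac{\frac{7}{10} - 11}{21 - 11} + 2 \cdot 13 \left(21 + 13\right) 353 = \frac{1}{10} \left(- \frac{103}{10}\right) + 2 \cdot 13 \cdot 34 \cdot 353 = \frac{1}{10} \left(- \frac{103}{10}\right) + 884 \cdot 353 = - \frac{103}{100} + 312052 = \frac{31205097}{100}$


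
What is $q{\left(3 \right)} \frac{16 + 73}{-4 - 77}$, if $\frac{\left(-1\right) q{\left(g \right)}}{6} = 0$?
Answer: $0$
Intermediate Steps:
$q{\left(g \right)} = 0$ ($q{\left(g \right)} = \left(-6\right) 0 = 0$)
$q{\left(3 \right)} \frac{16 + 73}{-4 - 77} = 0 \frac{16 + 73}{-4 - 77} = 0 \frac{89}{-81} = 0 \cdot 89 \left(- \frac{1}{81}\right) = 0 \left(- \frac{89}{81}\right) = 0$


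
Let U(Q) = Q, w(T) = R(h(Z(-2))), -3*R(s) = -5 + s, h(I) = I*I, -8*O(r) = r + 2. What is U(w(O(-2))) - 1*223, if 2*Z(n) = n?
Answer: -665/3 ≈ -221.67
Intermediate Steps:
Z(n) = n/2
O(r) = -1/4 - r/8 (O(r) = -(r + 2)/8 = -(2 + r)/8 = -1/4 - r/8)
h(I) = I**2
R(s) = 5/3 - s/3 (R(s) = -(-5 + s)/3 = 5/3 - s/3)
w(T) = 4/3 (w(T) = 5/3 - 1**2/3 = 5/3 - 1/3*(-1)**2 = 5/3 - 1/3*1 = 5/3 - 1/3 = 4/3)
U(w(O(-2))) - 1*223 = 4/3 - 1*223 = 4/3 - 223 = -665/3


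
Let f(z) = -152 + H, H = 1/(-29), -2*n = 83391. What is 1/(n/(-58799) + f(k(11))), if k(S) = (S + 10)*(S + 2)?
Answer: -3410342/516071243 ≈ -0.0066083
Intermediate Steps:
n = -83391/2 (n = -1/2*83391 = -83391/2 ≈ -41696.)
k(S) = (2 + S)*(10 + S) (k(S) = (10 + S)*(2 + S) = (2 + S)*(10 + S))
H = -1/29 ≈ -0.034483
f(z) = -4409/29 (f(z) = -152 - 1/29 = -4409/29)
1/(n/(-58799) + f(k(11))) = 1/(-83391/2/(-58799) - 4409/29) = 1/(-83391/2*(-1/58799) - 4409/29) = 1/(83391/117598 - 4409/29) = 1/(-516071243/3410342) = -3410342/516071243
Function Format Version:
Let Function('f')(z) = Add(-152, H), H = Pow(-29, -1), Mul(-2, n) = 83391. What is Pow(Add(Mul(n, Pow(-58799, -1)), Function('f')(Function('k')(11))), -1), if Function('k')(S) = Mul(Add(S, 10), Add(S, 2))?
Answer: Rational(-3410342, 516071243) ≈ -0.0066083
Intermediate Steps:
n = Rational(-83391, 2) (n = Mul(Rational(-1, 2), 83391) = Rational(-83391, 2) ≈ -41696.)
Function('k')(S) = Mul(Add(2, S), Add(10, S)) (Function('k')(S) = Mul(Add(10, S), Add(2, S)) = Mul(Add(2, S), Add(10, S)))
H = Rational(-1, 29) ≈ -0.034483
Function('f')(z) = Rational(-4409, 29) (Function('f')(z) = Add(-152, Rational(-1, 29)) = Rational(-4409, 29))
Pow(Add(Mul(n, Pow(-58799, -1)), Function('f')(Function('k')(11))), -1) = Pow(Add(Mul(Rational(-83391, 2), Pow(-58799, -1)), Rational(-4409, 29)), -1) = Pow(Add(Mul(Rational(-83391, 2), Rational(-1, 58799)), Rational(-4409, 29)), -1) = Pow(Add(Rational(83391, 117598), Rational(-4409, 29)), -1) = Pow(Rational(-516071243, 3410342), -1) = Rational(-3410342, 516071243)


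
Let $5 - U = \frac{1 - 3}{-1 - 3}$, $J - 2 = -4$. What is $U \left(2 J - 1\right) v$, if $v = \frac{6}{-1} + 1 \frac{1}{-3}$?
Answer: $\frac{285}{2} \approx 142.5$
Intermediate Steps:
$J = -2$ ($J = 2 - 4 = -2$)
$U = \frac{9}{2}$ ($U = 5 - \frac{1 - 3}{-1 - 3} = 5 - - \frac{2}{-4} = 5 - \left(-2\right) \left(- \frac{1}{4}\right) = 5 - \frac{1}{2} = \frac{9}{2} \approx 4.5$)
$v = - \frac{19}{3}$ ($v = 6 \left(-1\right) + 1 \left(- \frac{1}{3}\right) = -6 - \frac{1}{3} = - \frac{19}{3} \approx -6.3333$)
$U \left(2 J - 1\right) v = \frac{9 \left(2 \left(-2\right) - 1\right)}{2} \left(- \frac{19}{3}\right) = \frac{9 \left(-4 - 1\right)}{2} \left(- \frac{19}{3}\right) = \frac{9}{2} \left(-5\right) \left(- \frac{19}{3}\right) = \left(- \frac{45}{2}\right) \left(- \frac{19}{3}\right) = \frac{285}{2}$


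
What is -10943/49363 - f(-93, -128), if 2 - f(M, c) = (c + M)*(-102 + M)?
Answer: 2127188816/49363 ≈ 43093.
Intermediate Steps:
f(M, c) = 2 - (-102 + M)*(M + c) (f(M, c) = 2 - (c + M)*(-102 + M) = 2 - (M + c)*(-102 + M) = 2 - (-102 + M)*(M + c))
-10943/49363 - f(-93, -128) = -10943/49363 - (2 - 1*(-93)² + 102*(-93) + 102*(-128) - 1*(-93)*(-128)) = -10943*1/49363 - (2 - 1*8649 - 9486 - 13056 - 11904) = -10943/49363 - (2 - 8649 - 9486 - 13056 - 11904) = -10943/49363 - 1*(-43093) = -10943/49363 + 43093 = 2127188816/49363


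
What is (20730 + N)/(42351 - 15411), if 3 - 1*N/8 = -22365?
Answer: 33279/4490 ≈ 7.4118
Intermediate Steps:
N = 178944 (N = 24 - 8*(-22365) = 24 + 178920 = 178944)
(20730 + N)/(42351 - 15411) = (20730 + 178944)/(42351 - 15411) = 199674/26940 = 199674*(1/26940) = 33279/4490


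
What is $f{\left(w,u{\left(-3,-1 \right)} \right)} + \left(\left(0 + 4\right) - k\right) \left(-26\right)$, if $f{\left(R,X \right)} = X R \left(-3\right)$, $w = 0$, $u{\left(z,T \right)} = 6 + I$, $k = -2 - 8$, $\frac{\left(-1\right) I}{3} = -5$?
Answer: $-364$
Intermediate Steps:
$I = 15$ ($I = \left(-3\right) \left(-5\right) = 15$)
$k = -10$ ($k = -2 - 8 = -10$)
$u{\left(z,T \right)} = 21$ ($u{\left(z,T \right)} = 6 + 15 = 21$)
$f{\left(R,X \right)} = - 3 R X$ ($f{\left(R,X \right)} = R X \left(-3\right) = - 3 R X$)
$f{\left(w,u{\left(-3,-1 \right)} \right)} + \left(\left(0 + 4\right) - k\right) \left(-26\right) = \left(-3\right) 0 \cdot 21 + \left(\left(0 + 4\right) - -10\right) \left(-26\right) = 0 + \left(4 + 10\right) \left(-26\right) = 0 + 14 \left(-26\right) = 0 - 364 = -364$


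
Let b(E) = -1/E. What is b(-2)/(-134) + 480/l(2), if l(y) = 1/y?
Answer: 257279/268 ≈ 960.00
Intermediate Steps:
b(-2)/(-134) + 480/l(2) = -1/(-2)/(-134) + 480/(1/2) = -1*(-1/2)*(-1/134) + 480/(1/2) = (1/2)*(-1/134) + 480*2 = -1/268 + 960 = 257279/268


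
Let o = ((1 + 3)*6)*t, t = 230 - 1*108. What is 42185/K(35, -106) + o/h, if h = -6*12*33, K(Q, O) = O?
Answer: -4189247/10494 ≈ -399.20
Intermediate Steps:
t = 122 (t = 230 - 108 = 122)
o = 2928 (o = ((1 + 3)*6)*122 = (4*6)*122 = 24*122 = 2928)
h = -2376 (h = -72*33 = -2376)
42185/K(35, -106) + o/h = 42185/(-106) + 2928/(-2376) = 42185*(-1/106) + 2928*(-1/2376) = -42185/106 - 122/99 = -4189247/10494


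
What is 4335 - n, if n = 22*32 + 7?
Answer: 3624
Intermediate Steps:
n = 711 (n = 704 + 7 = 711)
4335 - n = 4335 - 1*711 = 4335 - 711 = 3624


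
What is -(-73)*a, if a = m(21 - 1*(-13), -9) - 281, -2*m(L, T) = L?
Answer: -21754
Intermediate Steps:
m(L, T) = -L/2
a = -298 (a = -(21 - 1*(-13))/2 - 281 = -(21 + 13)/2 - 281 = -½*34 - 281 = -17 - 281 = -298)
-(-73)*a = -(-73)*(-298) = -1*21754 = -21754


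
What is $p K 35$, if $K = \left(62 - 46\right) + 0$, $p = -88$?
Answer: $-49280$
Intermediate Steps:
$K = 16$ ($K = 16 + 0 = 16$)
$p K 35 = \left(-88\right) 16 \cdot 35 = \left(-1408\right) 35 = -49280$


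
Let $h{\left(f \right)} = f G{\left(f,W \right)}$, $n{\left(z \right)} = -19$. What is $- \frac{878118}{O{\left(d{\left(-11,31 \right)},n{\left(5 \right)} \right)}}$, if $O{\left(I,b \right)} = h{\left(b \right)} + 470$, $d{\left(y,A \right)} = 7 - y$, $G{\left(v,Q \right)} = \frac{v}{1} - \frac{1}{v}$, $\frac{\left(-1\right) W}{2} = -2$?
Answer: $- \frac{439059}{415} \approx -1058.0$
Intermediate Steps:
$W = 4$ ($W = \left(-2\right) \left(-2\right) = 4$)
$G{\left(v,Q \right)} = v - \frac{1}{v}$ ($G{\left(v,Q \right)} = v 1 - \frac{1}{v} = v - \frac{1}{v}$)
$h{\left(f \right)} = f \left(f - \frac{1}{f}\right)$
$O{\left(I,b \right)} = 469 + b^{2}$ ($O{\left(I,b \right)} = \left(-1 + b^{2}\right) + 470 = 469 + b^{2}$)
$- \frac{878118}{O{\left(d{\left(-11,31 \right)},n{\left(5 \right)} \right)}} = - \frac{878118}{469 + \left(-19\right)^{2}} = - \frac{878118}{469 + 361} = - \frac{878118}{830} = \left(-878118\right) \frac{1}{830} = - \frac{439059}{415}$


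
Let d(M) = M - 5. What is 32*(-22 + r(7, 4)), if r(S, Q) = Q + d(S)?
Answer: -512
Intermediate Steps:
d(M) = -5 + M
r(S, Q) = -5 + Q + S (r(S, Q) = Q + (-5 + S) = -5 + Q + S)
32*(-22 + r(7, 4)) = 32*(-22 + (-5 + 4 + 7)) = 32*(-22 + 6) = 32*(-16) = -512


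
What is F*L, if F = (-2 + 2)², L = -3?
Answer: 0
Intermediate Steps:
F = 0 (F = 0² = 0)
F*L = 0*(-3) = 0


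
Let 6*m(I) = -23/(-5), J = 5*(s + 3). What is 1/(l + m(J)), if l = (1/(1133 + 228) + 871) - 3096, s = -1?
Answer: -40830/90815417 ≈ -0.00044959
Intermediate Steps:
J = 10 (J = 5*(-1 + 3) = 5*2 = 10)
m(I) = 23/30 (m(I) = (-23/(-5))/6 = (-23*(-⅕))/6 = (⅙)*(23/5) = 23/30)
l = -3028224/1361 (l = (1/1361 + 871) - 3096 = 1185432/1361 - 3096 = -3028224/1361 ≈ -2225.0)
1/(l + m(J)) = 1/(-3028224/1361 + 23/30) = 1/(-90815417/40830) = -40830/90815417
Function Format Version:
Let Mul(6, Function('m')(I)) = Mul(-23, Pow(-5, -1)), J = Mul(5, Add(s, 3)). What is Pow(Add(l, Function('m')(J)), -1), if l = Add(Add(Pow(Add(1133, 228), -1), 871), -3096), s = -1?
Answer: Rational(-40830, 90815417) ≈ -0.00044959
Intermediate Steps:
J = 10 (J = Mul(5, Add(-1, 3)) = Mul(5, 2) = 10)
Function('m')(I) = Rational(23, 30) (Function('m')(I) = Mul(Rational(1, 6), Mul(-23, Pow(-5, -1))) = Mul(Rational(1, 6), Mul(-23, Rational(-1, 5))) = Mul(Rational(1, 6), Rational(23, 5)) = Rational(23, 30))
l = Rational(-3028224, 1361) (l = Add(Add(Pow(1361, -1), 871), -3096) = Add(Add(Rational(1, 1361), 871), -3096) = Add(Rational(1185432, 1361), -3096) = Rational(-3028224, 1361) ≈ -2225.0)
Pow(Add(l, Function('m')(J)), -1) = Pow(Add(Rational(-3028224, 1361), Rational(23, 30)), -1) = Pow(Rational(-90815417, 40830), -1) = Rational(-40830, 90815417)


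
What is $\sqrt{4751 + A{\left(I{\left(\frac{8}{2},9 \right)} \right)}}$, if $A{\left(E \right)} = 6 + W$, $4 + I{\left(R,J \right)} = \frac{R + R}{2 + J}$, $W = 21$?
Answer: $\sqrt{4778} \approx 69.123$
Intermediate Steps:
$I{\left(R,J \right)} = -4 + \frac{2 R}{2 + J}$ ($I{\left(R,J \right)} = -4 + \frac{R + R}{2 + J} = -4 + \frac{2 R}{2 + J}$)
$A{\left(E \right)} = 27$ ($A{\left(E \right)} = 6 + 21 = 27$)
$\sqrt{4751 + A{\left(I{\left(\frac{8}{2},9 \right)} \right)}} = \sqrt{4751 + 27} = \sqrt{4778}$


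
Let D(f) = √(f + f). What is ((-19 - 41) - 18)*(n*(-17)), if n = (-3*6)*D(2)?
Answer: -47736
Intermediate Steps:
D(f) = √2*√f (D(f) = √(2*f) = √2*√f)
n = -36 (n = (-3*6)*(√2*√2) = -18*2 = -36)
((-19 - 41) - 18)*(n*(-17)) = ((-19 - 41) - 18)*(-36*(-17)) = (-60 - 18)*612 = -78*612 = -47736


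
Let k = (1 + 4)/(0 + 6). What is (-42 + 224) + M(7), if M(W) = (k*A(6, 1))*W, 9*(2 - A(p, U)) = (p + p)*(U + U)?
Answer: 1603/9 ≈ 178.11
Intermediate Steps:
A(p, U) = 2 - 4*U*p/9 (A(p, U) = 2 - (p + p)*(U + U)/9 = 2 - 2*p*2*U/9 = 2 - 4*U*p/9)
k = ⅚ (k = 5/6 = 5*(⅙) = ⅚ ≈ 0.83333)
M(W) = -5*W/9 (M(W) = (5*(2 - 4/9*1*6)/6)*W = (5*(2 - 8/3)/6)*W = ((⅚)*(-⅔))*W = -5*W/9)
(-42 + 224) + M(7) = (-42 + 224) - 5/9*7 = 182 - 35/9 = 1603/9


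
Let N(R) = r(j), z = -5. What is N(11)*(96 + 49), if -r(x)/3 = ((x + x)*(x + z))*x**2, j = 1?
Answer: 3480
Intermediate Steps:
r(x) = -6*x**3*(-5 + x) (r(x) = -3*(x + x)*(x - 5)*x**2 = -3*(2*x)*(-5 + x)*x**2 = -3*2*x*(-5 + x)*x**2 = -6*x**3*(-5 + x))
N(R) = 24 (N(R) = 6*1**3*(5 - 1*1) = 6*1*(5 - 1) = 6*1*4 = 24)
N(11)*(96 + 49) = 24*(96 + 49) = 24*145 = 3480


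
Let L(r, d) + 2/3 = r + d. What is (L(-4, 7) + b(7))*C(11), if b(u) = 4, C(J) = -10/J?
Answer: -190/33 ≈ -5.7576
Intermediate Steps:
L(r, d) = -⅔ + d + r (L(r, d) = -⅔ + (r + d) = -⅔ + (d + r) = -⅔ + d + r)
(L(-4, 7) + b(7))*C(11) = ((-⅔ + 7 - 4) + 4)*(-10/11) = (7/3 + 4)*(-10*1/11) = (19/3)*(-10/11) = -190/33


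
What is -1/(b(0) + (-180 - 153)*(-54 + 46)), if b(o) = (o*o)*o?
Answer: -1/2664 ≈ -0.00037538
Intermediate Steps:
b(o) = o³ (b(o) = o²*o = o³)
-1/(b(0) + (-180 - 153)*(-54 + 46)) = -1/(0³ + (-180 - 153)*(-54 + 46)) = -1/(0 - 333*(-8)) = -1/(0 + 2664) = -1/2664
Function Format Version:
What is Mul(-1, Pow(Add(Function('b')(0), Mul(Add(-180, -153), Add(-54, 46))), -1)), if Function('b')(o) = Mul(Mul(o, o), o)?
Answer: Rational(-1, 2664) ≈ -0.00037538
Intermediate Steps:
Function('b')(o) = Pow(o, 3) (Function('b')(o) = Mul(Pow(o, 2), o) = Pow(o, 3))
Mul(-1, Pow(Add(Function('b')(0), Mul(Add(-180, -153), Add(-54, 46))), -1)) = Mul(-1, Pow(Add(Pow(0, 3), Mul(Add(-180, -153), Add(-54, 46))), -1)) = Mul(-1, Pow(Add(0, Mul(-333, -8)), -1)) = Mul(-1, Pow(Add(0, 2664), -1)) = Mul(-1, Pow(2664, -1)) = Mul(-1, Rational(1, 2664)) = Rational(-1, 2664)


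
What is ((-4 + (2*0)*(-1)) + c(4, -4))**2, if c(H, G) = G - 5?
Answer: 169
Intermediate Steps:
c(H, G) = -5 + G
((-4 + (2*0)*(-1)) + c(4, -4))**2 = ((-4 + (2*0)*(-1)) + (-5 - 4))**2 = ((-4 + 0*(-1)) - 9)**2 = ((-4 + 0) - 9)**2 = (-4 - 9)**2 = (-13)**2 = 169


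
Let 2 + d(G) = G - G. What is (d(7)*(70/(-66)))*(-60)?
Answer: -1400/11 ≈ -127.27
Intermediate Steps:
d(G) = -2 (d(G) = -2 + (G - G) = -2 + 0 = -2)
(d(7)*(70/(-66)))*(-60) = -140/(-66)*(-60) = -140*(-1)/66*(-60) = -2*(-35/33)*(-60) = (70/33)*(-60) = -1400/11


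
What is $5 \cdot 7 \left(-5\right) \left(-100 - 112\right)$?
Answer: $37100$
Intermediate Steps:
$5 \cdot 7 \left(-5\right) \left(-100 - 112\right) = 35 \left(-5\right) \left(-212\right) = \left(-175\right) \left(-212\right) = 37100$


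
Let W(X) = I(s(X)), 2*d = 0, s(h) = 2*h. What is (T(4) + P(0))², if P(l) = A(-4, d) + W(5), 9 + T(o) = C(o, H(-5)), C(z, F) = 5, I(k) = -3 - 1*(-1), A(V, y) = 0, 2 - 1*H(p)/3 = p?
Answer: 36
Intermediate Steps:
d = 0 (d = (½)*0 = 0)
H(p) = 6 - 3*p
I(k) = -2 (I(k) = -3 + 1 = -2)
W(X) = -2
T(o) = -4 (T(o) = -9 + 5 = -4)
P(l) = -2 (P(l) = 0 - 2 = -2)
(T(4) + P(0))² = (-4 - 2)² = (-6)² = 36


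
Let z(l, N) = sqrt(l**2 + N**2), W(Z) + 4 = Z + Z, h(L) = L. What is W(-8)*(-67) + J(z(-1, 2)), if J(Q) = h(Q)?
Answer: 1340 + sqrt(5) ≈ 1342.2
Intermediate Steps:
W(Z) = -4 + 2*Z (W(Z) = -4 + (Z + Z) = -4 + 2*Z)
z(l, N) = sqrt(N**2 + l**2)
J(Q) = Q
W(-8)*(-67) + J(z(-1, 2)) = (-4 + 2*(-8))*(-67) + sqrt(2**2 + (-1)**2) = (-4 - 16)*(-67) + sqrt(4 + 1) = -20*(-67) + sqrt(5) = 1340 + sqrt(5)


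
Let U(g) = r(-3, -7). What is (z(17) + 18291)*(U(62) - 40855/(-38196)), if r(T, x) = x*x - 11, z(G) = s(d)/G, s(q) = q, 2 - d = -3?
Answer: 116008650614/162333 ≈ 7.1463e+5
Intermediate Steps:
d = 5 (d = 2 - 1*(-3) = 2 + 3 = 5)
z(G) = 5/G
r(T, x) = -11 + x² (r(T, x) = x² - 11 = -11 + x²)
U(g) = 38 (U(g) = -11 + (-7)² = -11 + 49 = 38)
(z(17) + 18291)*(U(62) - 40855/(-38196)) = (5/17 + 18291)*(38 - 40855/(-38196)) = (5*(1/17) + 18291)*(38 - 40855*(-1/38196)) = (5/17 + 18291)*(38 + 40855/38196) = (310952/17)*(1492303/38196) = 116008650614/162333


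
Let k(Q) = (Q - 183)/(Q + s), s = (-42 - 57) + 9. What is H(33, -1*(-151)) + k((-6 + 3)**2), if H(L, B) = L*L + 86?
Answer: 31783/27 ≈ 1177.1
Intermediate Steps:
H(L, B) = 86 + L**2 (H(L, B) = L**2 + 86 = 86 + L**2)
s = -90 (s = -99 + 9 = -90)
k(Q) = (-183 + Q)/(-90 + Q) (k(Q) = (Q - 183)/(Q - 90) = (-183 + Q)/(-90 + Q))
H(33, -1*(-151)) + k((-6 + 3)**2) = (86 + 33**2) + (-183 + (-6 + 3)**2)/(-90 + (-6 + 3)**2) = (86 + 1089) + (-183 + (-3)**2)/(-90 + (-3)**2) = 1175 + (-183 + 9)/(-90 + 9) = 1175 - 174/(-81) = 1175 - 1/81*(-174) = 1175 + 58/27 = 31783/27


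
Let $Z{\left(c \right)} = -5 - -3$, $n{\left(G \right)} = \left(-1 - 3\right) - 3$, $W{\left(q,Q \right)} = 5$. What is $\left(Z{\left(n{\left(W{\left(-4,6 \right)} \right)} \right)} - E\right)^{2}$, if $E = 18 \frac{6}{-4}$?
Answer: $625$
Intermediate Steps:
$n{\left(G \right)} = -7$ ($n{\left(G \right)} = -4 - 3 = -7$)
$E = -27$ ($E = 18 \cdot 6 \left(- \frac{1}{4}\right) = 18 \left(- \frac{3}{2}\right) = -27$)
$Z{\left(c \right)} = -2$ ($Z{\left(c \right)} = -5 + 3 = -2$)
$\left(Z{\left(n{\left(W{\left(-4,6 \right)} \right)} \right)} - E\right)^{2} = \left(-2 - -27\right)^{2} = \left(-2 + 27\right)^{2} = 25^{2} = 625$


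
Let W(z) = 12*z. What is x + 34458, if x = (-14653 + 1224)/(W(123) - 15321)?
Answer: 36698803/1065 ≈ 34459.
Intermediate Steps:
x = 1033/1065 (x = (-14653 + 1224)/(12*123 - 15321) = -13429/(1476 - 15321) = -13429/(-13845) = -13429*(-1/13845) = 1033/1065 ≈ 0.96995)
x + 34458 = 1033/1065 + 34458 = 36698803/1065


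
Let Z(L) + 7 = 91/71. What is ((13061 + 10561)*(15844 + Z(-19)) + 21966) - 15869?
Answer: 26563797083/71 ≈ 3.7414e+8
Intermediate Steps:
Z(L) = -406/71 (Z(L) = -7 + 91/71 = -406/71)
((13061 + 10561)*(15844 + Z(-19)) + 21966) - 15869 = ((13061 + 10561)*(15844 - 406/71) + 21966) - 15869 = (23622*(1124518/71) + 21966) - 15869 = (26563364196/71 + 21966) - 15869 = 26564923782/71 - 15869 = 26563797083/71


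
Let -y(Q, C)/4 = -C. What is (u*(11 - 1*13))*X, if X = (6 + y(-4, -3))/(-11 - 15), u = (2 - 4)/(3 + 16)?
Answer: 12/247 ≈ 0.048583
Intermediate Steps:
u = -2/19 ≈ -0.10526
y(Q, C) = 4*C (y(Q, C) = -(-4)*C = 4*C)
X = 3/13 (X = (6 + 4*(-3))/(-11 - 15) = (6 - 12)/(-26) = -6*(-1/26) = 3/13 ≈ 0.23077)
(u*(11 - 1*13))*X = -2*(11 - 1*13)/19*(3/13) = -2*(11 - 13)/19*(3/13) = -2/19*(-2)*(3/13) = (4/19)*(3/13) = 12/247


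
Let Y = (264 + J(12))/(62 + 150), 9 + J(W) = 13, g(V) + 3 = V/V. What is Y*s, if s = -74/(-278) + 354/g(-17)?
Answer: -1645922/7367 ≈ -223.42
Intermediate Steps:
g(V) = -2 (g(V) = -3 + V/V = -3 + 1 = -2)
J(W) = 4 (J(W) = -9 + 13 = 4)
s = -24566/139 (s = -74/(-278) + 354/(-2) = -74*(-1/278) + 354*(-½) = 37/139 - 177 = -24566/139 ≈ -176.73)
Y = 67/53 (Y = (264 + 4)/(62 + 150) = 268/212 = 268*(1/212) = 67/53 ≈ 1.2642)
Y*s = (67/53)*(-24566/139) = -1645922/7367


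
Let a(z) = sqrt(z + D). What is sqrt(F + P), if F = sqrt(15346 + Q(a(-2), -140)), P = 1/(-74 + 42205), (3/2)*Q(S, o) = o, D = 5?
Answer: sqrt(379179 + 5325063483*sqrt(137274))/126393 ≈ 11.113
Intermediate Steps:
a(z) = sqrt(5 + z) (a(z) = sqrt(z + 5) = sqrt(5 + z))
Q(S, o) = 2*o/3
P = 1/42131 ≈ 2.3735e-5
F = sqrt(137274)/3 (F = sqrt(15346 + (2/3)*(-140)) = sqrt(15346 - 280/3) = sqrt(45758/3) = sqrt(137274)/3 ≈ 123.50)
sqrt(F + P) = sqrt(sqrt(137274)/3 + 1/42131) = sqrt(1/42131 + sqrt(137274)/3)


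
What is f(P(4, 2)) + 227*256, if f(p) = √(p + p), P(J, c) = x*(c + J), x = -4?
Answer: 58112 + 4*I*√3 ≈ 58112.0 + 6.9282*I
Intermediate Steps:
P(J, c) = -4*J - 4*c (P(J, c) = -4*(c + J) = -4*(J + c) = -4*J - 4*c)
f(p) = √2*√p (f(p) = √(2*p) = √2*√p)
f(P(4, 2)) + 227*256 = √2*√(-4*4 - 4*2) + 227*256 = √2*√(-16 - 8) + 58112 = √2*√(-24) + 58112 = √2*(2*I*√6) + 58112 = 4*I*√3 + 58112 = 58112 + 4*I*√3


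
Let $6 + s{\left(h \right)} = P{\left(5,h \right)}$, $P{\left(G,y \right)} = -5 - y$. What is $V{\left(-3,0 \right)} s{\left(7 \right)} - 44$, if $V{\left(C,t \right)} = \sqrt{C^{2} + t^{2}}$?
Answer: $-98$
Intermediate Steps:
$s{\left(h \right)} = -11 - h$ ($s{\left(h \right)} = -6 - \left(5 + h\right) = -11 - h$)
$V{\left(-3,0 \right)} s{\left(7 \right)} - 44 = \sqrt{\left(-3\right)^{2} + 0^{2}} \left(-11 - 7\right) - 44 = \sqrt{9 + 0} \left(-11 - 7\right) - 44 = \sqrt{9} \left(-18\right) - 44 = 3 \left(-18\right) - 44 = -54 - 44 = -98$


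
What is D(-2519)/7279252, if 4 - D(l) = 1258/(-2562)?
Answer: 5753/9324721812 ≈ 6.1696e-7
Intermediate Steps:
D(l) = 5753/1281 (D(l) = 4 - 1258/(-2562) = 4 - 1258*(-1)/2562 = 4 - 1*(-629/1281) = 4 + 629/1281 = 5753/1281)
D(-2519)/7279252 = (5753/1281)/7279252 = (5753/1281)*(1/7279252) = 5753/9324721812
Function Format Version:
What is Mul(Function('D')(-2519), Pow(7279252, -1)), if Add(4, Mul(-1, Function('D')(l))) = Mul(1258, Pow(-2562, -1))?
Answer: Rational(5753, 9324721812) ≈ 6.1696e-7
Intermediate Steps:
Function('D')(l) = Rational(5753, 1281) (Function('D')(l) = Add(4, Mul(-1, Mul(1258, Pow(-2562, -1)))) = Add(4, Mul(-1, Mul(1258, Rational(-1, 2562)))) = Add(4, Mul(-1, Rational(-629, 1281))) = Add(4, Rational(629, 1281)) = Rational(5753, 1281))
Mul(Function('D')(-2519), Pow(7279252, -1)) = Mul(Rational(5753, 1281), Pow(7279252, -1)) = Mul(Rational(5753, 1281), Rational(1, 7279252)) = Rational(5753, 9324721812)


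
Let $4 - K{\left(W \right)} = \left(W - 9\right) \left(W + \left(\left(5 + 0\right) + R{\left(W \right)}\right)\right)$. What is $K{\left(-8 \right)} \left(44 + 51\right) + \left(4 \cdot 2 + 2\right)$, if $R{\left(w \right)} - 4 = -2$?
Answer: $-1225$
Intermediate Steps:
$R{\left(w \right)} = 2$ ($R{\left(w \right)} = 4 - 2 = 2$)
$K{\left(W \right)} = 4 - \left(-9 + W\right) \left(7 + W\right)$ ($K{\left(W \right)} = 4 - \left(W - 9\right) \left(W + \left(\left(5 + 0\right) + 2\right)\right) = 4 - \left(-9 + W\right) \left(W + \left(5 + 2\right)\right) = 4 - \left(-9 + W\right) \left(W + 7\right) = 4 - \left(-9 + W\right) \left(7 + W\right)$)
$K{\left(-8 \right)} \left(44 + 51\right) + \left(4 \cdot 2 + 2\right) = \left(67 - \left(-8\right)^{2} + 2 \left(-8\right)\right) \left(44 + 51\right) + \left(4 \cdot 2 + 2\right) = \left(67 - 64 - 16\right) 95 + \left(8 + 2\right) = \left(67 - 64 - 16\right) 95 + 10 = \left(-13\right) 95 + 10 = -1235 + 10 = -1225$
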